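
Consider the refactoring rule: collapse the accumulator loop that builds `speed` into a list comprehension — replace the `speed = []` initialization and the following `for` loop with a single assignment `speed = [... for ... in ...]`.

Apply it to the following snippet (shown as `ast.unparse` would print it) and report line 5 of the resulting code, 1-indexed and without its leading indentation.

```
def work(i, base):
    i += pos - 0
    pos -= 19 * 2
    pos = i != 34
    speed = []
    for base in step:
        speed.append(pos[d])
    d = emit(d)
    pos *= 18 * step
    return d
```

speed = [pos[d] for base in step]

Transformed code:
def work(i, base):
    i += pos - 0
    pos -= 19 * 2
    pos = i != 34
    speed = [pos[d] for base in step]
    d = emit(d)
    pos *= 18 * step
    return d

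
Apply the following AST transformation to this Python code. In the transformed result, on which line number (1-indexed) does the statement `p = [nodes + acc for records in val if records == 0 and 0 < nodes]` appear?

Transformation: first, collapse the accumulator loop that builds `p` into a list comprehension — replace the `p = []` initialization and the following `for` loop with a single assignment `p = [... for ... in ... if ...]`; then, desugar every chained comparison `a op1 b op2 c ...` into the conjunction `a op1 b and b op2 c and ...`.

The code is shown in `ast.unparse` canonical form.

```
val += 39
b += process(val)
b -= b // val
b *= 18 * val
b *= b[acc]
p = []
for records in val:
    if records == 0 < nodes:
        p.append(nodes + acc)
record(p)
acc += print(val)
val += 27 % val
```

Transformed code:
val += 39
b += process(val)
b -= b // val
b *= 18 * val
b *= b[acc]
p = [nodes + acc for records in val if records == 0 and 0 < nodes]
record(p)
acc += print(val)
val += 27 % val

6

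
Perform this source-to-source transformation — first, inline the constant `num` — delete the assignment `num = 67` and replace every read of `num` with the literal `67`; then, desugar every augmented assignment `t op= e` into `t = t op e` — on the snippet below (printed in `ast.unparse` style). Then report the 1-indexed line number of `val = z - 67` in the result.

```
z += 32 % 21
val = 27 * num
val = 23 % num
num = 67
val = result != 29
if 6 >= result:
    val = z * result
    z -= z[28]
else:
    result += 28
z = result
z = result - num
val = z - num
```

12

Transformed code:
z = z + 32 % 21
val = 27 * 67
val = 23 % 67
val = result != 29
if 6 >= result:
    val = z * result
    z = z - z[28]
else:
    result = result + 28
z = result
z = result - 67
val = z - 67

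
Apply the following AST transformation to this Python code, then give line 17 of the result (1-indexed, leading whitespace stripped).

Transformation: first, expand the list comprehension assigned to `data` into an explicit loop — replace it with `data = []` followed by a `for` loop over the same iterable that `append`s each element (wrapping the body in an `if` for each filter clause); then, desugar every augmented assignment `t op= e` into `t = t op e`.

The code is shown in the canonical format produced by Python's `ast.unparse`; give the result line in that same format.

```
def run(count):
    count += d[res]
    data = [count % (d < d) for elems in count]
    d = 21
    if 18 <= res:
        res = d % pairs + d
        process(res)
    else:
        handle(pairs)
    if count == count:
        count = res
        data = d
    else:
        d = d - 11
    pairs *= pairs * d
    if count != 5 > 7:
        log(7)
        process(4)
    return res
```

Transformed code:
def run(count):
    count = count + d[res]
    data = []
    for elems in count:
        data.append(count % (d < d))
    d = 21
    if 18 <= res:
        res = d % pairs + d
        process(res)
    else:
        handle(pairs)
    if count == count:
        count = res
        data = d
    else:
        d = d - 11
    pairs = pairs * (pairs * d)
    if count != 5 > 7:
        log(7)
        process(4)
    return res

pairs = pairs * (pairs * d)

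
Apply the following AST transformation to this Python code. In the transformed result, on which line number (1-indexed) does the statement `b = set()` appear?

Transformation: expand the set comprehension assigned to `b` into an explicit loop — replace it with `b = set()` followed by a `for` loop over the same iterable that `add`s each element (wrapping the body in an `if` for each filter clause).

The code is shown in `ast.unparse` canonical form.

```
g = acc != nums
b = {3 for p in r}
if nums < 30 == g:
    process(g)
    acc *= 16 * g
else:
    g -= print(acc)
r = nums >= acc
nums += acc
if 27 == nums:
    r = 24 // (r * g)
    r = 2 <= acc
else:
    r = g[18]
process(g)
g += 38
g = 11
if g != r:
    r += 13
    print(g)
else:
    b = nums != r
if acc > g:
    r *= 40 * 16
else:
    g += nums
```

2

Transformed code:
g = acc != nums
b = set()
for p in r:
    b.add(3)
if nums < 30 == g:
    process(g)
    acc *= 16 * g
else:
    g -= print(acc)
r = nums >= acc
nums += acc
if 27 == nums:
    r = 24 // (r * g)
    r = 2 <= acc
else:
    r = g[18]
process(g)
g += 38
g = 11
if g != r:
    r += 13
    print(g)
else:
    b = nums != r
if acc > g:
    r *= 40 * 16
else:
    g += nums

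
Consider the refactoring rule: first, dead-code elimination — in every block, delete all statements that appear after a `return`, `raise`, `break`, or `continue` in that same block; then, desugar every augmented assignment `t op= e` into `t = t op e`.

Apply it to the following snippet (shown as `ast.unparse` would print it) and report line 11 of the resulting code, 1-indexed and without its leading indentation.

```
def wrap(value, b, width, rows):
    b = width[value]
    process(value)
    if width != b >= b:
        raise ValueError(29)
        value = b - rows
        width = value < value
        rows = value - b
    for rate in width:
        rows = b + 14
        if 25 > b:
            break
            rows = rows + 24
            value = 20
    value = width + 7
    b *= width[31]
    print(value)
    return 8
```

Transformed code:
def wrap(value, b, width, rows):
    b = width[value]
    process(value)
    if width != b >= b:
        raise ValueError(29)
    for rate in width:
        rows = b + 14
        if 25 > b:
            break
    value = width + 7
    b = b * width[31]
    print(value)
    return 8

b = b * width[31]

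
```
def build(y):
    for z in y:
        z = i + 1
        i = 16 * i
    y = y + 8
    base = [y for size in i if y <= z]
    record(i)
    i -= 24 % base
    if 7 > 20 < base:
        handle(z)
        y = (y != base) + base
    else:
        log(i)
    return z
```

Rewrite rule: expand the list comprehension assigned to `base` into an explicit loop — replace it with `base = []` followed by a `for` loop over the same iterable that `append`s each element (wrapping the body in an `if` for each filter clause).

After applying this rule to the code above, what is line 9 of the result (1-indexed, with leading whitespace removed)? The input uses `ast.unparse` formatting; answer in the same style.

Transformed code:
def build(y):
    for z in y:
        z = i + 1
        i = 16 * i
    y = y + 8
    base = []
    for size in i:
        if y <= z:
            base.append(y)
    record(i)
    i -= 24 % base
    if 7 > 20 < base:
        handle(z)
        y = (y != base) + base
    else:
        log(i)
    return z

base.append(y)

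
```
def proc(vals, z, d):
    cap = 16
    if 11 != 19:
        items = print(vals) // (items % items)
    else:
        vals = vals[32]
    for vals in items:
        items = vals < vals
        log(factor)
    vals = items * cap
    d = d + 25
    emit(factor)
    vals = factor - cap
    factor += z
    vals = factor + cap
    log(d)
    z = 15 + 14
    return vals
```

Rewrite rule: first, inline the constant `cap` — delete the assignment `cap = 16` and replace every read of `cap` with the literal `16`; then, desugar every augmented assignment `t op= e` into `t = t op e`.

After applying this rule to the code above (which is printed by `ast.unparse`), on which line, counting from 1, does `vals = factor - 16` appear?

Transformed code:
def proc(vals, z, d):
    if 11 != 19:
        items = print(vals) // (items % items)
    else:
        vals = vals[32]
    for vals in items:
        items = vals < vals
        log(factor)
    vals = items * 16
    d = d + 25
    emit(factor)
    vals = factor - 16
    factor = factor + z
    vals = factor + 16
    log(d)
    z = 15 + 14
    return vals

12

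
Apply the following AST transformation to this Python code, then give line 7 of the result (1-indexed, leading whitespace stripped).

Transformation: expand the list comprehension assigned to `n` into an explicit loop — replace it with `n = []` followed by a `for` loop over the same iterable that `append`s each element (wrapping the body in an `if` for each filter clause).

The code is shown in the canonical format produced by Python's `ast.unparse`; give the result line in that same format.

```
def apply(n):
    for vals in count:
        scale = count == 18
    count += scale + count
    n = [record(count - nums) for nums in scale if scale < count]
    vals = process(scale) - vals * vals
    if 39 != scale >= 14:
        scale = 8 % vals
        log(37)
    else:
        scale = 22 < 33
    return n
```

Transformed code:
def apply(n):
    for vals in count:
        scale = count == 18
    count += scale + count
    n = []
    for nums in scale:
        if scale < count:
            n.append(record(count - nums))
    vals = process(scale) - vals * vals
    if 39 != scale >= 14:
        scale = 8 % vals
        log(37)
    else:
        scale = 22 < 33
    return n

if scale < count:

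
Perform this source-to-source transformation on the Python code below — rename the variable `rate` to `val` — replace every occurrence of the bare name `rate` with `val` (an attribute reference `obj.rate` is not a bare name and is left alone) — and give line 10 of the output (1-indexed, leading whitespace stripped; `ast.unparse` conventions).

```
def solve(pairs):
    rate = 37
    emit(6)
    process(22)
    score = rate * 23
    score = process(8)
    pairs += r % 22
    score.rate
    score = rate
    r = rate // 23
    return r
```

r = val // 23

Transformed code:
def solve(pairs):
    val = 37
    emit(6)
    process(22)
    score = val * 23
    score = process(8)
    pairs += r % 22
    score.rate
    score = val
    r = val // 23
    return r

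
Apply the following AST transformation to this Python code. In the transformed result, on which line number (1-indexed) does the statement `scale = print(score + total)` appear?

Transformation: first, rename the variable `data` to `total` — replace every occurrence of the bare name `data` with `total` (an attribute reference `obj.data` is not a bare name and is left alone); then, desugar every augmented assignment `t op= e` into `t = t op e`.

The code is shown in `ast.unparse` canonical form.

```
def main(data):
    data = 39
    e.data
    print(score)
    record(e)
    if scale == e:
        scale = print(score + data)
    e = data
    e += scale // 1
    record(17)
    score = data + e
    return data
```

Transformed code:
def main(total):
    total = 39
    e.data
    print(score)
    record(e)
    if scale == e:
        scale = print(score + total)
    e = total
    e = e + scale // 1
    record(17)
    score = total + e
    return total

7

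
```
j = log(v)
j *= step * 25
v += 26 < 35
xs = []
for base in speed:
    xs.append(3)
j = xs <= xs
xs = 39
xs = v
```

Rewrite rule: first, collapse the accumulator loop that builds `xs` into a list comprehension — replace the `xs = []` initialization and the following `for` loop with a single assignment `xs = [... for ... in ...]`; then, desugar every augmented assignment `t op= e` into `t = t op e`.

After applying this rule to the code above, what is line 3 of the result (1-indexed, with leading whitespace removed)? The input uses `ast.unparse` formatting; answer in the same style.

Transformed code:
j = log(v)
j = j * (step * 25)
v = v + (26 < 35)
xs = [3 for base in speed]
j = xs <= xs
xs = 39
xs = v

v = v + (26 < 35)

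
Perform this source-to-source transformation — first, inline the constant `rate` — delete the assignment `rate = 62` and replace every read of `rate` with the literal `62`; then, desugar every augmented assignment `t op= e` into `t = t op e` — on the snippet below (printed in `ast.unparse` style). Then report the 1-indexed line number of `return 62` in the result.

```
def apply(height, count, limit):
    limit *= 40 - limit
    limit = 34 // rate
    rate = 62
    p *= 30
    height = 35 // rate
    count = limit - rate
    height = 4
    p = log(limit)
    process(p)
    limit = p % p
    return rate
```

Transformed code:
def apply(height, count, limit):
    limit = limit * (40 - limit)
    limit = 34 // 62
    p = p * 30
    height = 35 // 62
    count = limit - 62
    height = 4
    p = log(limit)
    process(p)
    limit = p % p
    return 62

11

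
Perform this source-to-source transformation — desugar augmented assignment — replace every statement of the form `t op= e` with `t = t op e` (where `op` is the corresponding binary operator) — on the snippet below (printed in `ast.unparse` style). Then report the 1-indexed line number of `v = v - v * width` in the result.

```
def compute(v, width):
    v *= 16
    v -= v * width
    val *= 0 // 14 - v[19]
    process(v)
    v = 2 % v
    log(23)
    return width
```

Transformed code:
def compute(v, width):
    v = v * 16
    v = v - v * width
    val = val * (0 // 14 - v[19])
    process(v)
    v = 2 % v
    log(23)
    return width

3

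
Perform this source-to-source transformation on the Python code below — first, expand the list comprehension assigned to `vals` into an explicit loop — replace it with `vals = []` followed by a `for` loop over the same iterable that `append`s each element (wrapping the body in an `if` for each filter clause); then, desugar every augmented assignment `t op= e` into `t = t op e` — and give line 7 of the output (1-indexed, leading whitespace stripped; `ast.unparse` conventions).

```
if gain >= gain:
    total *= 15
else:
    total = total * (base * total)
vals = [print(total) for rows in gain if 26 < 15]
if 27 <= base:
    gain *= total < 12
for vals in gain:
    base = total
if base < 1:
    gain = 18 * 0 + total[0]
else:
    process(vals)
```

if 26 < 15:

Transformed code:
if gain >= gain:
    total = total * 15
else:
    total = total * (base * total)
vals = []
for rows in gain:
    if 26 < 15:
        vals.append(print(total))
if 27 <= base:
    gain = gain * (total < 12)
for vals in gain:
    base = total
if base < 1:
    gain = 18 * 0 + total[0]
else:
    process(vals)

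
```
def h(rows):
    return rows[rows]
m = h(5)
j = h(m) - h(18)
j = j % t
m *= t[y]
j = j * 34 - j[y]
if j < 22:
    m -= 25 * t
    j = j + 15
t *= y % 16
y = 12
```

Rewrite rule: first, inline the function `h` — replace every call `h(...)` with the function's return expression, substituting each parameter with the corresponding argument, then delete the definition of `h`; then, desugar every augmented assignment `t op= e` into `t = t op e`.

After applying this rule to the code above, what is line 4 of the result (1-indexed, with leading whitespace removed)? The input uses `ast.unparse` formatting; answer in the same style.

Transformed code:
m = 5[5]
j = m[m] - 18[18]
j = j % t
m = m * t[y]
j = j * 34 - j[y]
if j < 22:
    m = m - 25 * t
    j = j + 15
t = t * (y % 16)
y = 12

m = m * t[y]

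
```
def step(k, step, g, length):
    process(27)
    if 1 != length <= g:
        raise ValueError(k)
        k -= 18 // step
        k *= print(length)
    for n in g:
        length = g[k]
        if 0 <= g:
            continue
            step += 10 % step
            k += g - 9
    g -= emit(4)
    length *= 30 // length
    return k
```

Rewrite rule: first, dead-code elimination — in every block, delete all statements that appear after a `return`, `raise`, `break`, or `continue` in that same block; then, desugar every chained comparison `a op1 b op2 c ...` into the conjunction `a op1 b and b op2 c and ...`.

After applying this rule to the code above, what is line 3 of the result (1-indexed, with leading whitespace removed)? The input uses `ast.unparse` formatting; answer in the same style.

Transformed code:
def step(k, step, g, length):
    process(27)
    if 1 != length and length <= g:
        raise ValueError(k)
    for n in g:
        length = g[k]
        if 0 <= g:
            continue
    g -= emit(4)
    length *= 30 // length
    return k

if 1 != length and length <= g:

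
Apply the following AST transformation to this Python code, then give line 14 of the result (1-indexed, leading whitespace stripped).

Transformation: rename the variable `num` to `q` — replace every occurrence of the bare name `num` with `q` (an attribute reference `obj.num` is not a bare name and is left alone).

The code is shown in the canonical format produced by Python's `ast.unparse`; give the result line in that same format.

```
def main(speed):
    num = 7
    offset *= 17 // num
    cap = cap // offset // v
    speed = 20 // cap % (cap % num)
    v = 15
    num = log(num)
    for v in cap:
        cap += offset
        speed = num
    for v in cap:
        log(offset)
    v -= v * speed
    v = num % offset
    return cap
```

Transformed code:
def main(speed):
    q = 7
    offset *= 17 // q
    cap = cap // offset // v
    speed = 20 // cap % (cap % q)
    v = 15
    q = log(q)
    for v in cap:
        cap += offset
        speed = q
    for v in cap:
        log(offset)
    v -= v * speed
    v = q % offset
    return cap

v = q % offset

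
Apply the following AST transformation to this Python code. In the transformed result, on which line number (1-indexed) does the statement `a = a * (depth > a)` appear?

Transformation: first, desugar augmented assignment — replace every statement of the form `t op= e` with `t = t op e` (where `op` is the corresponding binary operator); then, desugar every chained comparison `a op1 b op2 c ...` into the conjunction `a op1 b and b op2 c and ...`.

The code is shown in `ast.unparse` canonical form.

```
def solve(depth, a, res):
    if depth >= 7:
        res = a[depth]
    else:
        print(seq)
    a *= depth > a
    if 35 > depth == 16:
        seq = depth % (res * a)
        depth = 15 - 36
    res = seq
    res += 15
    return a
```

6

Transformed code:
def solve(depth, a, res):
    if depth >= 7:
        res = a[depth]
    else:
        print(seq)
    a = a * (depth > a)
    if 35 > depth and depth == 16:
        seq = depth % (res * a)
        depth = 15 - 36
    res = seq
    res = res + 15
    return a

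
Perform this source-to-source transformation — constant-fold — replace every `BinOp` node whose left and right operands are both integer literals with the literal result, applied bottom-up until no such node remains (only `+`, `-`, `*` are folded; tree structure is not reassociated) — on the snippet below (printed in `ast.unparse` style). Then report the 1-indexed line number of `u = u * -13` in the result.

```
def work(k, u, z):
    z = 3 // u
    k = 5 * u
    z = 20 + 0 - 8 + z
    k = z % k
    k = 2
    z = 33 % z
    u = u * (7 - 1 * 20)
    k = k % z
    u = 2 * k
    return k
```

8

Transformed code:
def work(k, u, z):
    z = 3 // u
    k = 5 * u
    z = 12 + z
    k = z % k
    k = 2
    z = 33 % z
    u = u * -13
    k = k % z
    u = 2 * k
    return k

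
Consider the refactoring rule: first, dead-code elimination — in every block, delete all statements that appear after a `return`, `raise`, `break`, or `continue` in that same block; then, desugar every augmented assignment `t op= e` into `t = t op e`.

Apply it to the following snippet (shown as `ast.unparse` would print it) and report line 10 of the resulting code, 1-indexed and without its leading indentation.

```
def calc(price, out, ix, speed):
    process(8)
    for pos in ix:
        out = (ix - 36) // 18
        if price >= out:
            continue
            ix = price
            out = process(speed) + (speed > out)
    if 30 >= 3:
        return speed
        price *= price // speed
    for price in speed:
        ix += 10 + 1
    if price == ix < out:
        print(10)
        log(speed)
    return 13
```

Transformed code:
def calc(price, out, ix, speed):
    process(8)
    for pos in ix:
        out = (ix - 36) // 18
        if price >= out:
            continue
    if 30 >= 3:
        return speed
    for price in speed:
        ix = ix + (10 + 1)
    if price == ix < out:
        print(10)
        log(speed)
    return 13

ix = ix + (10 + 1)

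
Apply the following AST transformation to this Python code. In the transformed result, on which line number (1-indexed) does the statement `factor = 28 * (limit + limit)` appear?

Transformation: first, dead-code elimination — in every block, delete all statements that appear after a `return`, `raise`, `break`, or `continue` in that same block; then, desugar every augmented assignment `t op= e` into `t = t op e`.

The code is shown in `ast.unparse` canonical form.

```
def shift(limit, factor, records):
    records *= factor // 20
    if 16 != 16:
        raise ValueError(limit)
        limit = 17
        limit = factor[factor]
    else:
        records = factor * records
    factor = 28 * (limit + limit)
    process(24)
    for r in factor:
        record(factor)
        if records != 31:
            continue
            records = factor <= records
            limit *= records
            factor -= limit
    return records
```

7

Transformed code:
def shift(limit, factor, records):
    records = records * (factor // 20)
    if 16 != 16:
        raise ValueError(limit)
    else:
        records = factor * records
    factor = 28 * (limit + limit)
    process(24)
    for r in factor:
        record(factor)
        if records != 31:
            continue
    return records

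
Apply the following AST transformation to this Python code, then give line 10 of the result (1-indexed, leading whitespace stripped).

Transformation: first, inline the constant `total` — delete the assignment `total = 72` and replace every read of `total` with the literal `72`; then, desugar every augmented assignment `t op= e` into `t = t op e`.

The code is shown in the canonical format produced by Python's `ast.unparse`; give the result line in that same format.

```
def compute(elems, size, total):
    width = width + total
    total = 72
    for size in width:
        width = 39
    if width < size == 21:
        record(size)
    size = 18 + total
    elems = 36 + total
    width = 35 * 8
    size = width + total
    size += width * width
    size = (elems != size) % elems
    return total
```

size = width + 72

Transformed code:
def compute(elems, size, total):
    width = width + 72
    for size in width:
        width = 39
    if width < size == 21:
        record(size)
    size = 18 + 72
    elems = 36 + 72
    width = 35 * 8
    size = width + 72
    size = size + width * width
    size = (elems != size) % elems
    return 72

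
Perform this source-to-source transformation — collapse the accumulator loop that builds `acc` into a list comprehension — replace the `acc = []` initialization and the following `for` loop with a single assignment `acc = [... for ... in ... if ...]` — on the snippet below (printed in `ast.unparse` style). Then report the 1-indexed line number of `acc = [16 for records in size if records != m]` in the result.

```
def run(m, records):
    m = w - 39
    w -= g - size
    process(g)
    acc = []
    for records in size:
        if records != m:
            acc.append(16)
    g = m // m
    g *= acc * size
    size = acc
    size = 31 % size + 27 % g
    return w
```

Transformed code:
def run(m, records):
    m = w - 39
    w -= g - size
    process(g)
    acc = [16 for records in size if records != m]
    g = m // m
    g *= acc * size
    size = acc
    size = 31 % size + 27 % g
    return w

5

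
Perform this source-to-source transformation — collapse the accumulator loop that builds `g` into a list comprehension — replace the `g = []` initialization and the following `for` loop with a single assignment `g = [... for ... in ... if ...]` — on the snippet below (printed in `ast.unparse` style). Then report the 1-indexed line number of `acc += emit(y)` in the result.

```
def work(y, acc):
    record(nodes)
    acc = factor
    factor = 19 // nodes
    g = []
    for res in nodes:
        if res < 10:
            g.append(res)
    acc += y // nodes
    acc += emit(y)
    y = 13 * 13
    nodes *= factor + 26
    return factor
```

Transformed code:
def work(y, acc):
    record(nodes)
    acc = factor
    factor = 19 // nodes
    g = [res for res in nodes if res < 10]
    acc += y // nodes
    acc += emit(y)
    y = 13 * 13
    nodes *= factor + 26
    return factor

7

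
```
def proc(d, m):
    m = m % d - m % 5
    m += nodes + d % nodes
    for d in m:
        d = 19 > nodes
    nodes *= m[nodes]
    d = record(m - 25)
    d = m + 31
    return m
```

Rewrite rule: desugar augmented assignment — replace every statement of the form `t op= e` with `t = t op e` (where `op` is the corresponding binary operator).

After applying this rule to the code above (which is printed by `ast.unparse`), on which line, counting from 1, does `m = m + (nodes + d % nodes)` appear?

Transformed code:
def proc(d, m):
    m = m % d - m % 5
    m = m + (nodes + d % nodes)
    for d in m:
        d = 19 > nodes
    nodes = nodes * m[nodes]
    d = record(m - 25)
    d = m + 31
    return m

3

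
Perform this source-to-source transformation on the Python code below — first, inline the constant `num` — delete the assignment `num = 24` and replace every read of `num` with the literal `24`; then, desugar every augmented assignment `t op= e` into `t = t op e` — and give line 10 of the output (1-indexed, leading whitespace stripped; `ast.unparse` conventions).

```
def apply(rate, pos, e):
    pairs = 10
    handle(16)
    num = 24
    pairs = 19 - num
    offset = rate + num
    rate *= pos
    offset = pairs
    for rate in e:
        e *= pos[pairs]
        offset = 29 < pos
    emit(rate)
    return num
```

offset = 29 < pos

Transformed code:
def apply(rate, pos, e):
    pairs = 10
    handle(16)
    pairs = 19 - 24
    offset = rate + 24
    rate = rate * pos
    offset = pairs
    for rate in e:
        e = e * pos[pairs]
        offset = 29 < pos
    emit(rate)
    return 24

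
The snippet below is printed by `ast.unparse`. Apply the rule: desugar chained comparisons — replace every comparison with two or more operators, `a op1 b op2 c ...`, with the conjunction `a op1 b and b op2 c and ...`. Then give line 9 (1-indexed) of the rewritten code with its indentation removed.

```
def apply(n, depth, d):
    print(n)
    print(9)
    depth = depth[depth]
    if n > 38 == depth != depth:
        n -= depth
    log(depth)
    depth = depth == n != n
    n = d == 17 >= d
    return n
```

n = d == 17 and 17 >= d

Transformed code:
def apply(n, depth, d):
    print(n)
    print(9)
    depth = depth[depth]
    if n > 38 and 38 == depth and (depth != depth):
        n -= depth
    log(depth)
    depth = depth == n and n != n
    n = d == 17 and 17 >= d
    return n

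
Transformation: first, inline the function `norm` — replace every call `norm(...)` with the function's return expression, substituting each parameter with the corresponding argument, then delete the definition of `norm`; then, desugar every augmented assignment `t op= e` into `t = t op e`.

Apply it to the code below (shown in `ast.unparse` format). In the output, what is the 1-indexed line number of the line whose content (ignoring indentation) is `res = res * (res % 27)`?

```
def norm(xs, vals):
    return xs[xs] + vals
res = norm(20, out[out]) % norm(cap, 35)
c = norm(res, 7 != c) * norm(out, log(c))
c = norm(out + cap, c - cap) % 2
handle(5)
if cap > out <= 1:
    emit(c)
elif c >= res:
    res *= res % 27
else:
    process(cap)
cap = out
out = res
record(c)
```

8

Transformed code:
res = (20[20] + out[out]) % (cap[cap] + 35)
c = (res[res] + (7 != c)) * (out[out] + log(c))
c = ((out + cap)[out + cap] + (c - cap)) % 2
handle(5)
if cap > out <= 1:
    emit(c)
elif c >= res:
    res = res * (res % 27)
else:
    process(cap)
cap = out
out = res
record(c)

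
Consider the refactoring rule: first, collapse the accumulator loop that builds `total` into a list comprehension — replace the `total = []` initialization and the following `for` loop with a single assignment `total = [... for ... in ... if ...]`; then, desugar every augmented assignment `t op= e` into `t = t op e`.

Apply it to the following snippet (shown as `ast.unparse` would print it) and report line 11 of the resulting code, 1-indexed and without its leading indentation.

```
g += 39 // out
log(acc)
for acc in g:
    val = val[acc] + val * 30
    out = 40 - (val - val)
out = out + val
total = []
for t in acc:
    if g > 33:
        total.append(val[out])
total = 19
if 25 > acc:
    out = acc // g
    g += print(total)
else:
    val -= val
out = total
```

Transformed code:
g = g + 39 // out
log(acc)
for acc in g:
    val = val[acc] + val * 30
    out = 40 - (val - val)
out = out + val
total = [val[out] for t in acc if g > 33]
total = 19
if 25 > acc:
    out = acc // g
    g = g + print(total)
else:
    val = val - val
out = total

g = g + print(total)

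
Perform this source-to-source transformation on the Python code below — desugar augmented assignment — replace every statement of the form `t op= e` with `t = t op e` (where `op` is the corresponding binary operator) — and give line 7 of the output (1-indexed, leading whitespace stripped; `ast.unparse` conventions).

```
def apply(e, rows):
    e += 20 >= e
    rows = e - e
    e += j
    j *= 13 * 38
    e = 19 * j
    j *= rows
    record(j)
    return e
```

j = j * rows

Transformed code:
def apply(e, rows):
    e = e + (20 >= e)
    rows = e - e
    e = e + j
    j = j * (13 * 38)
    e = 19 * j
    j = j * rows
    record(j)
    return e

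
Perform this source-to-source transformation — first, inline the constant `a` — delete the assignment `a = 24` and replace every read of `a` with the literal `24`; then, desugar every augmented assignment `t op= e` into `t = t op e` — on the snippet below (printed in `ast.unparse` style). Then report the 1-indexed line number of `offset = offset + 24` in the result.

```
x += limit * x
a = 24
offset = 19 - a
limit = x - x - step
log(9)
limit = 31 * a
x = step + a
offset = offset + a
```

Transformed code:
x = x + limit * x
offset = 19 - 24
limit = x - x - step
log(9)
limit = 31 * 24
x = step + 24
offset = offset + 24

7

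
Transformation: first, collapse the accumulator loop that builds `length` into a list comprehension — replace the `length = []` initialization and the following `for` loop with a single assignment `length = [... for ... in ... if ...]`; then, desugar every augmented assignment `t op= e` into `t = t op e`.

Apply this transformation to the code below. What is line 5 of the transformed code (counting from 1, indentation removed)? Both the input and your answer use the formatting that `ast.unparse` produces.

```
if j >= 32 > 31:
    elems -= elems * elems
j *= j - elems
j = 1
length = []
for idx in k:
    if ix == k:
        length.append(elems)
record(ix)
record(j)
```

Transformed code:
if j >= 32 > 31:
    elems = elems - elems * elems
j = j * (j - elems)
j = 1
length = [elems for idx in k if ix == k]
record(ix)
record(j)

length = [elems for idx in k if ix == k]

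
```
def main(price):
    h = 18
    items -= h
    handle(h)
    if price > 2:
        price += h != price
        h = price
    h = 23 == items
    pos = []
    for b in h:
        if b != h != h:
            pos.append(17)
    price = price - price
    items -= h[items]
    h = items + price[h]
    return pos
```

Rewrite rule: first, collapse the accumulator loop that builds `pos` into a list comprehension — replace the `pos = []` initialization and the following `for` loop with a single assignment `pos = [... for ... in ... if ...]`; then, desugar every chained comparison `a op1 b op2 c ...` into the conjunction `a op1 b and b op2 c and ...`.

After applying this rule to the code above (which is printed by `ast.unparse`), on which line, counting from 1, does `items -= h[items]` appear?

11

Transformed code:
def main(price):
    h = 18
    items -= h
    handle(h)
    if price > 2:
        price += h != price
        h = price
    h = 23 == items
    pos = [17 for b in h if b != h and h != h]
    price = price - price
    items -= h[items]
    h = items + price[h]
    return pos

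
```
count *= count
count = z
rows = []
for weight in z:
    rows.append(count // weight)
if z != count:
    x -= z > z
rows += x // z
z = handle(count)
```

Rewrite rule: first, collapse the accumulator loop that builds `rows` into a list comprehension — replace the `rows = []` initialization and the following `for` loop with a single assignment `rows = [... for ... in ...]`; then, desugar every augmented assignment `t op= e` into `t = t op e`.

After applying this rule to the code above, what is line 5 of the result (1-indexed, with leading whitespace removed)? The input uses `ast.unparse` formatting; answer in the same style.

Transformed code:
count = count * count
count = z
rows = [count // weight for weight in z]
if z != count:
    x = x - (z > z)
rows = rows + x // z
z = handle(count)

x = x - (z > z)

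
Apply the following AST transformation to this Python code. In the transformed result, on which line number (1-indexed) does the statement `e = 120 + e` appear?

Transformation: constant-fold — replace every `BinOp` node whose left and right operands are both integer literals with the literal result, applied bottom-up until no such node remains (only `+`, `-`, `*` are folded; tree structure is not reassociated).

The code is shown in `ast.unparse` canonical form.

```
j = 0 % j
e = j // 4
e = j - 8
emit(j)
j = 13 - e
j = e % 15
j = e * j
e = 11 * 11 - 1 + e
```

Transformed code:
j = 0 % j
e = j // 4
e = j - 8
emit(j)
j = 13 - e
j = e % 15
j = e * j
e = 120 + e

8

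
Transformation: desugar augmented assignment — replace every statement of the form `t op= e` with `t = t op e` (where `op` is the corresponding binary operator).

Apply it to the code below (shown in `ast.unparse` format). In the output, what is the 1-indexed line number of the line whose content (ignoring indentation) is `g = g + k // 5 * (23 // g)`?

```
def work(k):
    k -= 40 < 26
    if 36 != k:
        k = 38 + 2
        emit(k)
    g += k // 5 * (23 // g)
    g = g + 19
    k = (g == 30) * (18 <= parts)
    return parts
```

6

Transformed code:
def work(k):
    k = k - (40 < 26)
    if 36 != k:
        k = 38 + 2
        emit(k)
    g = g + k // 5 * (23 // g)
    g = g + 19
    k = (g == 30) * (18 <= parts)
    return parts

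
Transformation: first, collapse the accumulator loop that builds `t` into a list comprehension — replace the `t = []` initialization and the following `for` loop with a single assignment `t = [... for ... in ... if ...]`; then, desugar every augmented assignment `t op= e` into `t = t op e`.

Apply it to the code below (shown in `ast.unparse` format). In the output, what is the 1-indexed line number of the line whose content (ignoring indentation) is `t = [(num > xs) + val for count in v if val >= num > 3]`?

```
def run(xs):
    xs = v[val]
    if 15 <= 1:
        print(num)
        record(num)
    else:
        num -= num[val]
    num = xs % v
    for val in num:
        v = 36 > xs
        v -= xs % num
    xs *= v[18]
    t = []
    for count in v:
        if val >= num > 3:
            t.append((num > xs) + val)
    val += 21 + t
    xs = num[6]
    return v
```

13

Transformed code:
def run(xs):
    xs = v[val]
    if 15 <= 1:
        print(num)
        record(num)
    else:
        num = num - num[val]
    num = xs % v
    for val in num:
        v = 36 > xs
        v = v - xs % num
    xs = xs * v[18]
    t = [(num > xs) + val for count in v if val >= num > 3]
    val = val + (21 + t)
    xs = num[6]
    return v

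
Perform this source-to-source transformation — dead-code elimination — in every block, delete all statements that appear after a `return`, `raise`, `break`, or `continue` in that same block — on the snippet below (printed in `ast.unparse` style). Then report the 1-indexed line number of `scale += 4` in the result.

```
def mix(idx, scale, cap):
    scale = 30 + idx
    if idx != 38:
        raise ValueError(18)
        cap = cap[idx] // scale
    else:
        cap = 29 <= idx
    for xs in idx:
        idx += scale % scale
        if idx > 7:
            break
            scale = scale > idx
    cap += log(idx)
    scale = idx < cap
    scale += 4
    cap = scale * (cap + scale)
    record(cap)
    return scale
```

13

Transformed code:
def mix(idx, scale, cap):
    scale = 30 + idx
    if idx != 38:
        raise ValueError(18)
    else:
        cap = 29 <= idx
    for xs in idx:
        idx += scale % scale
        if idx > 7:
            break
    cap += log(idx)
    scale = idx < cap
    scale += 4
    cap = scale * (cap + scale)
    record(cap)
    return scale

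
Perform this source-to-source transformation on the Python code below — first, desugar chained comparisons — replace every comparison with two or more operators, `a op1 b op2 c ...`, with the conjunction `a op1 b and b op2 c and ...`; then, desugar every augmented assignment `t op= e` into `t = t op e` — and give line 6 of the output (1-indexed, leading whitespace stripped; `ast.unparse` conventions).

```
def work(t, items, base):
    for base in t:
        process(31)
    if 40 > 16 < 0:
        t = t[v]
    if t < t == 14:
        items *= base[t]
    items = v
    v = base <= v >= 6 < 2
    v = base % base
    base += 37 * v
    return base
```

if t < t and t == 14:

Transformed code:
def work(t, items, base):
    for base in t:
        process(31)
    if 40 > 16 and 16 < 0:
        t = t[v]
    if t < t and t == 14:
        items = items * base[t]
    items = v
    v = base <= v and v >= 6 and (6 < 2)
    v = base % base
    base = base + 37 * v
    return base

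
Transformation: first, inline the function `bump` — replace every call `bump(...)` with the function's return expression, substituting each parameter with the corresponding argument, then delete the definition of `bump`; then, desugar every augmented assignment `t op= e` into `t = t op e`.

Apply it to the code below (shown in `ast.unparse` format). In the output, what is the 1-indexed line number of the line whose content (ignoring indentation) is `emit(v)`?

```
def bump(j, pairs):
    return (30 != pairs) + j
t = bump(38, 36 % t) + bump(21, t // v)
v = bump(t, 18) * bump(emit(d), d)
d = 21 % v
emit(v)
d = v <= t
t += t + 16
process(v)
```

4

Transformed code:
t = (30 != 36 % t) + 38 + ((30 != t // v) + 21)
v = ((30 != 18) + t) * ((30 != d) + emit(d))
d = 21 % v
emit(v)
d = v <= t
t = t + (t + 16)
process(v)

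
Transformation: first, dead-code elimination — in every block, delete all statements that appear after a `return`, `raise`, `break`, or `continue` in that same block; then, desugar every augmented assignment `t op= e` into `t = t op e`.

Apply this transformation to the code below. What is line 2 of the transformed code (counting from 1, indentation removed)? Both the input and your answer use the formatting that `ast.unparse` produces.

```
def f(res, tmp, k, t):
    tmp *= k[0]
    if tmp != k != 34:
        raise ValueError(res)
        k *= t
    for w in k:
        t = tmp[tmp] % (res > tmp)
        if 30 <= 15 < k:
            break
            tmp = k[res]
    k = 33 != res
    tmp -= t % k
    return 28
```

Transformed code:
def f(res, tmp, k, t):
    tmp = tmp * k[0]
    if tmp != k != 34:
        raise ValueError(res)
    for w in k:
        t = tmp[tmp] % (res > tmp)
        if 30 <= 15 < k:
            break
    k = 33 != res
    tmp = tmp - t % k
    return 28

tmp = tmp * k[0]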